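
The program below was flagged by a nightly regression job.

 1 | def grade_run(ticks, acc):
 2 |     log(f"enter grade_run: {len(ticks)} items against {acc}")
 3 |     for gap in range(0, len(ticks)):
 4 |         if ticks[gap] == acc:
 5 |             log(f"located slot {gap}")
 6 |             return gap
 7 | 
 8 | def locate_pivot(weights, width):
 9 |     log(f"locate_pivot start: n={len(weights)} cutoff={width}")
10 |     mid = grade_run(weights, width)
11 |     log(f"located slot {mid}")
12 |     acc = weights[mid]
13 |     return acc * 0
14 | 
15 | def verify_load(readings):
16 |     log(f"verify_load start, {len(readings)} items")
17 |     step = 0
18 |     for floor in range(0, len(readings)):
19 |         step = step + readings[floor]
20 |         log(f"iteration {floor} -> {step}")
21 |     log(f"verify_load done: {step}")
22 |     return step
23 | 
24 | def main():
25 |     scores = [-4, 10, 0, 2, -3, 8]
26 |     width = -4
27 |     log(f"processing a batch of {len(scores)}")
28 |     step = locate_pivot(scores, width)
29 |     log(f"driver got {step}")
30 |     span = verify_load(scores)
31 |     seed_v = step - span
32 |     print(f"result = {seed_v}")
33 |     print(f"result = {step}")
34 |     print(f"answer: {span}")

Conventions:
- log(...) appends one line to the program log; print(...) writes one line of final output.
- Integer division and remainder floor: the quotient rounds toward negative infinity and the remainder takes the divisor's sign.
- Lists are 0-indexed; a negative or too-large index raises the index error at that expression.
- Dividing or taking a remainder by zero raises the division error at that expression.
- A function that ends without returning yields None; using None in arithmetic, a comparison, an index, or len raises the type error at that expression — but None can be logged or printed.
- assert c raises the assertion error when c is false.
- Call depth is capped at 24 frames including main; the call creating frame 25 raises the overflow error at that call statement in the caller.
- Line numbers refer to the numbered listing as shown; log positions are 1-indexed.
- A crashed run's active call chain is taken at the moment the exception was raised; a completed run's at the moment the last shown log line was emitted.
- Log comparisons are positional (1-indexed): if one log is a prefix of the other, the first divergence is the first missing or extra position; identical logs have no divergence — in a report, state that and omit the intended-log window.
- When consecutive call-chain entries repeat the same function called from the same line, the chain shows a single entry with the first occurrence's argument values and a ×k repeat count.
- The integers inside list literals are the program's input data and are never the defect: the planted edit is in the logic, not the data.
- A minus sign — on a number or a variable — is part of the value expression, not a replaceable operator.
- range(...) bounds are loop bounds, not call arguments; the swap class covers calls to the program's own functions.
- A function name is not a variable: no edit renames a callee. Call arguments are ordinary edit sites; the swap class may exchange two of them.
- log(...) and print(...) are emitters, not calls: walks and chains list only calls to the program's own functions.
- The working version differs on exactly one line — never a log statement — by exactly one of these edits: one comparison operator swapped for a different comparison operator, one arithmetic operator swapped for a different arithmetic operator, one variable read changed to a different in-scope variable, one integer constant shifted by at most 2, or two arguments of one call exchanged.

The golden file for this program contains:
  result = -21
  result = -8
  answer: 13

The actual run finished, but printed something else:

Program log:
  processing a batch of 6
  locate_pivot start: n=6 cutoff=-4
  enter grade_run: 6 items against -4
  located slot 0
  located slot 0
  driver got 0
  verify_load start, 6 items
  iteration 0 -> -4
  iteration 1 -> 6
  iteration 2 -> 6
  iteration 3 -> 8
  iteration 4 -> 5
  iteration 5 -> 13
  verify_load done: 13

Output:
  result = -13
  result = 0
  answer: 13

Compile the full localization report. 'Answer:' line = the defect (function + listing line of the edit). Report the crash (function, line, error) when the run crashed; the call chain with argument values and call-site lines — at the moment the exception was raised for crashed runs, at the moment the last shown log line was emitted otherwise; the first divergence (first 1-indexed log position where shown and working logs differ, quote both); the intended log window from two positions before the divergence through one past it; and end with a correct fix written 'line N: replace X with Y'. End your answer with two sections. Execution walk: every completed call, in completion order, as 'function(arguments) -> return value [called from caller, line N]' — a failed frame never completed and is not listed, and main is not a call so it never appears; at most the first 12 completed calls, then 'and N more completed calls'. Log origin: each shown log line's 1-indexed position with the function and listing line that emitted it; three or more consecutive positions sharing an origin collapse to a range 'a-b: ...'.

Answer: the defect is in locate_pivot at line 13.
Core observation: Position 6 is the first bad log line: 'driver got 0' should read 'driver got -8'.
Call chain: main -> verify_load([-4, 10, 0, 2, -3, 8]) (called at line 30).
First divergence: position 6; shown 'driver got 0' vs intended 'driver got -8'.
Intended log window:
  4: located slot 0
  5: located slot 0
  6: driver got -8
  7: verify_load start, 6 items
Execution walk:
  grade_run([-4, 10, 0, 2, -3, 8], -4) -> 0  [called from locate_pivot, line 10]
  locate_pivot([-4, 10, 0, 2, -3, 8], -4) -> 0  [called from main, line 28]
  verify_load([-4, 10, 0, 2, -3, 8]) -> 13  [called from main, line 30]
Log origins:
  1: logged in main at line 27
  2: logged in locate_pivot at line 9
  3: logged in grade_run at line 2
  4: logged in grade_run at line 5
  5: logged in locate_pivot at line 11
  6: logged in main at line 29
  7: logged in verify_load at line 16
  8-13: logged in verify_load at line 20
  14: logged in verify_load at line 21
A correct fix: line 13: replace `0` with `2`.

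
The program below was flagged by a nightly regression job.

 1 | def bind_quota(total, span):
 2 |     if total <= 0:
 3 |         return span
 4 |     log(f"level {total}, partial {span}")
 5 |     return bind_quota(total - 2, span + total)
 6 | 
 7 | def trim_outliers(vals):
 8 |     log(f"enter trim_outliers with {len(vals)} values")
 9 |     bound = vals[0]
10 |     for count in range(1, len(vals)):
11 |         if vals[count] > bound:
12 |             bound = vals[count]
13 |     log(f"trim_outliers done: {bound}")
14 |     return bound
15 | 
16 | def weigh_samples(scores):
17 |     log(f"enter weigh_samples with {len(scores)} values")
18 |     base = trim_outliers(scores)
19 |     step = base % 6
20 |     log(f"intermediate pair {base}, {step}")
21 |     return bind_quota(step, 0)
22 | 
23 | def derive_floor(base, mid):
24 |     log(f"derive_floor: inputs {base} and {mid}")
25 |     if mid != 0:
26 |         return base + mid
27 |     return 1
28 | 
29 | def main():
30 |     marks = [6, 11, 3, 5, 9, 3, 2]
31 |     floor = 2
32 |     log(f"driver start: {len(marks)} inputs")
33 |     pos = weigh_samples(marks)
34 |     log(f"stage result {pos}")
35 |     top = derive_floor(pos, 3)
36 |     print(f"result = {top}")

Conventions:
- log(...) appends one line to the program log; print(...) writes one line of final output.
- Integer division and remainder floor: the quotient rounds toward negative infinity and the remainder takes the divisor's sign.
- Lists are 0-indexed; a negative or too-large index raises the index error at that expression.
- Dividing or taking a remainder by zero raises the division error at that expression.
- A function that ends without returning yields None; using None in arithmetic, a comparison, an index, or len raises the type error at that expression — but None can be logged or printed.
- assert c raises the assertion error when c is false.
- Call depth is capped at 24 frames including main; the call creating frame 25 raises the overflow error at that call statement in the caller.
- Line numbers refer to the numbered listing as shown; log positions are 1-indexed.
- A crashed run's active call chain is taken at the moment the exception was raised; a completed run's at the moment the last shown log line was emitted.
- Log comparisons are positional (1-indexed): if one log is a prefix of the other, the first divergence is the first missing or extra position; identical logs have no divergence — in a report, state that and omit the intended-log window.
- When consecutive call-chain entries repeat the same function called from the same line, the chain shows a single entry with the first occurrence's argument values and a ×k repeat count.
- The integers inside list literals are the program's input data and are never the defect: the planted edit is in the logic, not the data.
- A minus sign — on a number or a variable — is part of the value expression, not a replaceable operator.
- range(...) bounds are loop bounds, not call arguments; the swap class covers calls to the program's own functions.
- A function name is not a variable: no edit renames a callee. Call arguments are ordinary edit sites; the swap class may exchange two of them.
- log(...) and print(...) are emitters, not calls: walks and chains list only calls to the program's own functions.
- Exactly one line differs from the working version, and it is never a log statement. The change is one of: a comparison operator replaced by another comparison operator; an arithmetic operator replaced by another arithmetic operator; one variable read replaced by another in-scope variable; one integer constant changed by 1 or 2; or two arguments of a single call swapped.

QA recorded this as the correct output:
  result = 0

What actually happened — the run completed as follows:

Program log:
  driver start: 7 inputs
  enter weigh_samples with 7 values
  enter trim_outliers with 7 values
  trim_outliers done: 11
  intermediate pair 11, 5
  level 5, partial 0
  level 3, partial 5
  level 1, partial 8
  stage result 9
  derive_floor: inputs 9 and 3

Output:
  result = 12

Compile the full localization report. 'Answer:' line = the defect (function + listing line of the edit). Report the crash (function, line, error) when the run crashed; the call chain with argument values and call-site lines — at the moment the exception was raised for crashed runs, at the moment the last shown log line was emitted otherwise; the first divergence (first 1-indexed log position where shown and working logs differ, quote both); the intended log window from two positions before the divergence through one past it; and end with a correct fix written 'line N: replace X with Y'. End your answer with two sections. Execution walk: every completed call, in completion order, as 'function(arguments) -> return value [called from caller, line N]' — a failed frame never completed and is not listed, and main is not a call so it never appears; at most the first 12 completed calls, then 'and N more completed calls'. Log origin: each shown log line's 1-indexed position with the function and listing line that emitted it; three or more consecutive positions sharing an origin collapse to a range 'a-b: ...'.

Answer: the defect is in derive_floor at line 26.
Key observation: Every logged value matches the working version; the printed result is what differs.
Call chain: main -> derive_floor(9, 3) (called at line 35).
First divergence: none (the log streams are identical).
Execution walk:
  trim_outliers([6, 11, 3, 5, 9, 3, 2]) -> 11  [called from weigh_samples, line 18]
  bind_quota(-1, 9) -> 9  [called from bind_quota, line 5]
  bind_quota(1, 8) -> 9  [called from bind_quota, line 5]
  bind_quota(3, 5) -> 9  [called from bind_quota, line 5]
  bind_quota(5, 0) -> 9  [called from weigh_samples, line 21]
  weigh_samples([6, 11, 3, 5, 9, 3, 2]) -> 9  [called from main, line 33]
  derive_floor(9, 3) -> 12  [called from main, line 35]
Log origins:
  1: logged in main at line 32
  2: logged in weigh_samples at line 17
  3: logged in trim_outliers at line 8
  4: logged in trim_outliers at line 13
  5: logged in weigh_samples at line 20
  6-8: logged in bind_quota at line 4
  9: logged in main at line 34
  10: logged in derive_floor at line 24
A correct fix: line 26: replace `+` with `%`.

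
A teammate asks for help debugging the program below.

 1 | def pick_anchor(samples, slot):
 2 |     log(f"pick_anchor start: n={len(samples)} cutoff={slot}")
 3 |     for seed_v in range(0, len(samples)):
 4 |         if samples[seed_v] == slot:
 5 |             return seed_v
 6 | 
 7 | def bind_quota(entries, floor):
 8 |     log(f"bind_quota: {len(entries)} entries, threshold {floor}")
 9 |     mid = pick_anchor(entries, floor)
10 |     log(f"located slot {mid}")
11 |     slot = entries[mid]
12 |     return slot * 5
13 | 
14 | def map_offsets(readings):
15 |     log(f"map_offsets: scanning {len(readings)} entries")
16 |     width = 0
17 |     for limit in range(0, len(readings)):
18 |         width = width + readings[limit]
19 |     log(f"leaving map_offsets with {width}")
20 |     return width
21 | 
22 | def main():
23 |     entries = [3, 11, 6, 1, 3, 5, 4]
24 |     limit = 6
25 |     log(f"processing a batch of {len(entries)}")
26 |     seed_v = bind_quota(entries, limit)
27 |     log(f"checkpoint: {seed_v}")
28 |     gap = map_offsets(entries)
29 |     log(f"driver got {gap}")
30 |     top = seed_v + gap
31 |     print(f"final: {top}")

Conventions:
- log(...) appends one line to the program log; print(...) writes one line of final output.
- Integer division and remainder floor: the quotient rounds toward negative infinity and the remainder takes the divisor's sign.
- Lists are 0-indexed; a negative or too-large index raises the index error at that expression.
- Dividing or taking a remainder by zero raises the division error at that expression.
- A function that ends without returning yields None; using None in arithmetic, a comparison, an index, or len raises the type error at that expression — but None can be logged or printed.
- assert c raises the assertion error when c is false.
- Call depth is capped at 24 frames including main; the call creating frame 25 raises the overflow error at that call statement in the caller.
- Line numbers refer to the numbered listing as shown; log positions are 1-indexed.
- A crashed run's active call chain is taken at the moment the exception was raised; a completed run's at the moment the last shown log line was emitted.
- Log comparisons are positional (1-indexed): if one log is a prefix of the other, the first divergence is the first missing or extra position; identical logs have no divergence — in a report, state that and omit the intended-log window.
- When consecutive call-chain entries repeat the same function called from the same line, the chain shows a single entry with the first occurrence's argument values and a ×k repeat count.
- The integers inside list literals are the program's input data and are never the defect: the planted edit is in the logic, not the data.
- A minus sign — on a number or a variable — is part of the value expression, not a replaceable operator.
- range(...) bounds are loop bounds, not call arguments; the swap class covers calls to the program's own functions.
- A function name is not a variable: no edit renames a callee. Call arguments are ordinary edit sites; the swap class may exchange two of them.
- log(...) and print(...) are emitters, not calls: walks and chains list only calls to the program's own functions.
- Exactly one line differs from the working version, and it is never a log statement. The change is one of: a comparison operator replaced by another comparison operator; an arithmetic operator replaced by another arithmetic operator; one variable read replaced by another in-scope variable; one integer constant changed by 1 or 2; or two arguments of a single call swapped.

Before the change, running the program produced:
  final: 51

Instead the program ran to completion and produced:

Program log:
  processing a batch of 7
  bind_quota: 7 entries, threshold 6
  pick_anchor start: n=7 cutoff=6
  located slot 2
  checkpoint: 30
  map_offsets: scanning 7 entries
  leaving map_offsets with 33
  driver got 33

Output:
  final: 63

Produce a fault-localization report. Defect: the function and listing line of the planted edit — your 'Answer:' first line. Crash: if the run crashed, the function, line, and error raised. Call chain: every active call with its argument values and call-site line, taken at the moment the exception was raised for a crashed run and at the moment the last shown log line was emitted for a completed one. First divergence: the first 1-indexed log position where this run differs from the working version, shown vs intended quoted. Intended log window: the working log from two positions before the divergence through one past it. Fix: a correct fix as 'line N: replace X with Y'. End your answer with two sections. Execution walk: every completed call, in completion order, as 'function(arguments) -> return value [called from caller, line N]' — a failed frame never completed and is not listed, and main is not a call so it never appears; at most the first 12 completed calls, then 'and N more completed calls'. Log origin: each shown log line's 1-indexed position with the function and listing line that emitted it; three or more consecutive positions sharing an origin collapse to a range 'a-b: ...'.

Answer: the defect is in bind_quota at line 12.
Key observation: Log line 5 is where behavior first shows: 'checkpoint: 30' appears instead of 'checkpoint: 18'.
Call chain: main.
First divergence: at position 5 the run shows 'checkpoint: 30' where the working version logs 'checkpoint: 18'.
Intended log window:
  3: pick_anchor start: n=7 cutoff=6
  4: located slot 2
  5: checkpoint: 18
  6: map_offsets: scanning 7 entries
Execution walk:
  pick_anchor([3, 11, 6, 1, 3, 5, 4], 6) -> 2  [called from bind_quota, line 9]
  bind_quota([3, 11, 6, 1, 3, 5, 4], 6) -> 30  [called from main, line 26]
  map_offsets([3, 11, 6, 1, 3, 5, 4]) -> 33  [called from main, line 28]
Log origin:
  1: from main, line 25
  2: from bind_quota, line 8
  3: from pick_anchor, line 2
  4: from bind_quota, line 10
  5: from main, line 27
  6: from map_offsets, line 15
  7: from map_offsets, line 19
  8: from main, line 29
A correct fix: line 12: replace `5` with `3`.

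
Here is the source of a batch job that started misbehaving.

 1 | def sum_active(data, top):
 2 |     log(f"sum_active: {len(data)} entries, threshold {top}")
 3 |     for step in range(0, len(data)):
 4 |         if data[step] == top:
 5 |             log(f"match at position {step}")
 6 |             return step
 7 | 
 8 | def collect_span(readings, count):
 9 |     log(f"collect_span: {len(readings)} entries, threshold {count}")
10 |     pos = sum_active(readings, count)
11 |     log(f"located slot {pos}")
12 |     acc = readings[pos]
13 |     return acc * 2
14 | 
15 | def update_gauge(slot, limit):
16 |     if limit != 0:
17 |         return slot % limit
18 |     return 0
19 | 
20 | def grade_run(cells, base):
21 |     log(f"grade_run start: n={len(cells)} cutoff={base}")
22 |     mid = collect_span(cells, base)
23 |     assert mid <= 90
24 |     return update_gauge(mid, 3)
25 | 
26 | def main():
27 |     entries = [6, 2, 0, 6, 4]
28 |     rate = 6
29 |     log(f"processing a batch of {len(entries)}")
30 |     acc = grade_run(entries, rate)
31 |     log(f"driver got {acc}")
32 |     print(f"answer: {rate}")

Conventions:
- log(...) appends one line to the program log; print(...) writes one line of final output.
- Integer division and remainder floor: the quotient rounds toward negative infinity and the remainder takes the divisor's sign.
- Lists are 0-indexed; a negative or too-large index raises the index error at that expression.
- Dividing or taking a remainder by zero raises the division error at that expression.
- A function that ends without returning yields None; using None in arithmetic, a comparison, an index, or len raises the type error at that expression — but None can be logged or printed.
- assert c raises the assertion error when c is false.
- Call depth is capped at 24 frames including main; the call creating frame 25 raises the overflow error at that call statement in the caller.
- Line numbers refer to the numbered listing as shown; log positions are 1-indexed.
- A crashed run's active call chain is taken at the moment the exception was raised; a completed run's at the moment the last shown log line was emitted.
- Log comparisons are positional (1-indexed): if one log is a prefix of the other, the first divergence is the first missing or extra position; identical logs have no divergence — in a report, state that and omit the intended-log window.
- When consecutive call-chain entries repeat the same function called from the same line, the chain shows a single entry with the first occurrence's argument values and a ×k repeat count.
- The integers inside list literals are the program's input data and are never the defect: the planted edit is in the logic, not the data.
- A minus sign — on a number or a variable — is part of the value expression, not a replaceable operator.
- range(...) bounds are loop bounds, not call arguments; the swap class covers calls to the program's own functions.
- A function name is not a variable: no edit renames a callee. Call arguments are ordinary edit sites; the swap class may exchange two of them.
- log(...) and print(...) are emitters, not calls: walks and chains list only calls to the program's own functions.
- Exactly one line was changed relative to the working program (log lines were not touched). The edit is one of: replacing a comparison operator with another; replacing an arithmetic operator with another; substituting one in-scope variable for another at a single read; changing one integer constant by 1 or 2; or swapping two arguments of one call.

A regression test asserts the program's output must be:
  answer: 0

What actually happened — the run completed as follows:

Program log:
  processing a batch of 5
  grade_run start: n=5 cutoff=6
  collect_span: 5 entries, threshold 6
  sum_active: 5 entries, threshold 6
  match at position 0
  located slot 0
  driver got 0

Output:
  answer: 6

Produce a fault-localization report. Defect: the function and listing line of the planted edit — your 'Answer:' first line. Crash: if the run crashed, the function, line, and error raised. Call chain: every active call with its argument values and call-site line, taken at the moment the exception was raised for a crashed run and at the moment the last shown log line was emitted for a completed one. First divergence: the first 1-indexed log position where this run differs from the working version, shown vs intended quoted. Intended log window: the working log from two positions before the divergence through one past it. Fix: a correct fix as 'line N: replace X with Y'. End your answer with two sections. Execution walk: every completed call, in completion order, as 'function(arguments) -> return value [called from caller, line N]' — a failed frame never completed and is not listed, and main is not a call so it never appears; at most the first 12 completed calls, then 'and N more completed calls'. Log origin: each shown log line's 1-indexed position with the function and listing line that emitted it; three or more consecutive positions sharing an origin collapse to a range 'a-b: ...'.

Answer: the defect is in main at line 32.
Key fact: Every logged value matches the working version; the printed result is what differs.
Call chain: main.
First divergence: there is none — every log position agrees.
Execution walk:
  sum_active([6, 2, 0, 6, 4], 6) -> 0  [called from collect_span, line 10]
  collect_span([6, 2, 0, 6, 4], 6) -> 12  [called from grade_run, line 22]
  update_gauge(12, 3) -> 0  [called from grade_run, line 24]
  grade_run([6, 2, 0, 6, 4], 6) -> 0  [called from main, line 30]
Origin of each log line:
  1: logged in main at line 29
  2: logged in grade_run at line 21
  3: logged in collect_span at line 9
  4: logged in sum_active at line 2
  5: logged in sum_active at line 5
  6: logged in collect_span at line 11
  7: logged in main at line 31
A correct fix: line 32: replace `rate` with `acc`.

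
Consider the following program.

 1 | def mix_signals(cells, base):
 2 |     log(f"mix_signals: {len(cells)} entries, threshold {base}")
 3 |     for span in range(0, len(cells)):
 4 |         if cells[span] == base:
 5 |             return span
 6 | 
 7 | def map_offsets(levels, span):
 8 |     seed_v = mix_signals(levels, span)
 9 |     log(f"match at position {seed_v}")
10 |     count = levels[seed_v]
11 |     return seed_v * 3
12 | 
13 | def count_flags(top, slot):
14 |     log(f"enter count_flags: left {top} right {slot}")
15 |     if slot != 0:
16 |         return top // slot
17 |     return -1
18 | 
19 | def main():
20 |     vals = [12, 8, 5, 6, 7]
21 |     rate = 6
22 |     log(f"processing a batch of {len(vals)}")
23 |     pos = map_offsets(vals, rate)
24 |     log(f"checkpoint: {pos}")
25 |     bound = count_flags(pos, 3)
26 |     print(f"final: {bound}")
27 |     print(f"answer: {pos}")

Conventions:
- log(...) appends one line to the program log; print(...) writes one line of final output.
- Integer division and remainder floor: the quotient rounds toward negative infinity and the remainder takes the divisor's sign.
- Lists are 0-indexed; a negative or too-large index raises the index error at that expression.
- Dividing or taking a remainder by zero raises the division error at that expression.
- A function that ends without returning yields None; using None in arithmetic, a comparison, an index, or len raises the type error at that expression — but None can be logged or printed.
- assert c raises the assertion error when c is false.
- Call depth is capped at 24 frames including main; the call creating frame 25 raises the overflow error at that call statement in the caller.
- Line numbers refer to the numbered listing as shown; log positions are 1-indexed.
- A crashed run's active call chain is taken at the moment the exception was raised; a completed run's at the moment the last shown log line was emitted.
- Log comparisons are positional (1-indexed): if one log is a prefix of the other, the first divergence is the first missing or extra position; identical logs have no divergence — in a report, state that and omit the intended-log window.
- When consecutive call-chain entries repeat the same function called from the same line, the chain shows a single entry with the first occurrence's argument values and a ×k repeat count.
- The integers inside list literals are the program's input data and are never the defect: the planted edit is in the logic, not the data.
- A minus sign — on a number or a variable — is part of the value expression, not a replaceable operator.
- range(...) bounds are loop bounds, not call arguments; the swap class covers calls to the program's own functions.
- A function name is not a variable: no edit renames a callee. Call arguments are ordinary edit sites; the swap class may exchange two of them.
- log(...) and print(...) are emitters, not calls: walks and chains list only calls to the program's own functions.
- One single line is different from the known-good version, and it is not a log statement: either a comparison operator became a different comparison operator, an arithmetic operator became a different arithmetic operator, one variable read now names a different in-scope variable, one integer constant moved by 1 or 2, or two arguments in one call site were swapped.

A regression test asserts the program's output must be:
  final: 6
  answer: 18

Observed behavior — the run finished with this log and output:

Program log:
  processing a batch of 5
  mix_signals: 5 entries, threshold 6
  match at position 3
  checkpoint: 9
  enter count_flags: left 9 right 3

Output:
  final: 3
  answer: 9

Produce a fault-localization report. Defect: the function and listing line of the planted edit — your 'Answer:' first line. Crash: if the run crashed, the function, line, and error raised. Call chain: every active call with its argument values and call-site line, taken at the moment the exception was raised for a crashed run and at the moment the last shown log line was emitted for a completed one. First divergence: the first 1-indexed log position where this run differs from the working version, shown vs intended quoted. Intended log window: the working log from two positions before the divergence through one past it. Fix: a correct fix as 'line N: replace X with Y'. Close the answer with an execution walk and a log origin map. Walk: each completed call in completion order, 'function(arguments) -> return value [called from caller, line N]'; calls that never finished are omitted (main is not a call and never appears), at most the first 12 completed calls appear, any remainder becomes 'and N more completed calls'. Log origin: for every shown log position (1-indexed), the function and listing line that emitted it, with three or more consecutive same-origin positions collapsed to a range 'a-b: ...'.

Answer: the defect is in map_offsets at line 11.
Key observation: The log first diverges at position 4: the faulty run prints 'checkpoint: 9' where the working version prints 'checkpoint: 18'.
Call chain: main -> count_flags(9, 3) (called at line 25).
First divergence: position 4 — the shown line 'checkpoint: 9' should read 'checkpoint: 18'.
Intended log window:
  2: mix_signals: 5 entries, threshold 6
  3: match at position 3
  4: checkpoint: 18
  5: enter count_flags: left 18 right 3
Execution walk:
  mix_signals([12, 8, 5, 6, 7], 6) -> 3  [called from map_offsets, line 8]
  map_offsets([12, 8, 5, 6, 7], 6) -> 9  [called from main, line 23]
  count_flags(9, 3) -> 3  [called from main, line 25]
Log origin:
  1: emitted by main (line 22)
  2: emitted by mix_signals (line 2)
  3: emitted by map_offsets (line 9)
  4: emitted by main (line 24)
  5: emitted by count_flags (line 14)
A correct fix: line 11: replace `seed_v` with `count`.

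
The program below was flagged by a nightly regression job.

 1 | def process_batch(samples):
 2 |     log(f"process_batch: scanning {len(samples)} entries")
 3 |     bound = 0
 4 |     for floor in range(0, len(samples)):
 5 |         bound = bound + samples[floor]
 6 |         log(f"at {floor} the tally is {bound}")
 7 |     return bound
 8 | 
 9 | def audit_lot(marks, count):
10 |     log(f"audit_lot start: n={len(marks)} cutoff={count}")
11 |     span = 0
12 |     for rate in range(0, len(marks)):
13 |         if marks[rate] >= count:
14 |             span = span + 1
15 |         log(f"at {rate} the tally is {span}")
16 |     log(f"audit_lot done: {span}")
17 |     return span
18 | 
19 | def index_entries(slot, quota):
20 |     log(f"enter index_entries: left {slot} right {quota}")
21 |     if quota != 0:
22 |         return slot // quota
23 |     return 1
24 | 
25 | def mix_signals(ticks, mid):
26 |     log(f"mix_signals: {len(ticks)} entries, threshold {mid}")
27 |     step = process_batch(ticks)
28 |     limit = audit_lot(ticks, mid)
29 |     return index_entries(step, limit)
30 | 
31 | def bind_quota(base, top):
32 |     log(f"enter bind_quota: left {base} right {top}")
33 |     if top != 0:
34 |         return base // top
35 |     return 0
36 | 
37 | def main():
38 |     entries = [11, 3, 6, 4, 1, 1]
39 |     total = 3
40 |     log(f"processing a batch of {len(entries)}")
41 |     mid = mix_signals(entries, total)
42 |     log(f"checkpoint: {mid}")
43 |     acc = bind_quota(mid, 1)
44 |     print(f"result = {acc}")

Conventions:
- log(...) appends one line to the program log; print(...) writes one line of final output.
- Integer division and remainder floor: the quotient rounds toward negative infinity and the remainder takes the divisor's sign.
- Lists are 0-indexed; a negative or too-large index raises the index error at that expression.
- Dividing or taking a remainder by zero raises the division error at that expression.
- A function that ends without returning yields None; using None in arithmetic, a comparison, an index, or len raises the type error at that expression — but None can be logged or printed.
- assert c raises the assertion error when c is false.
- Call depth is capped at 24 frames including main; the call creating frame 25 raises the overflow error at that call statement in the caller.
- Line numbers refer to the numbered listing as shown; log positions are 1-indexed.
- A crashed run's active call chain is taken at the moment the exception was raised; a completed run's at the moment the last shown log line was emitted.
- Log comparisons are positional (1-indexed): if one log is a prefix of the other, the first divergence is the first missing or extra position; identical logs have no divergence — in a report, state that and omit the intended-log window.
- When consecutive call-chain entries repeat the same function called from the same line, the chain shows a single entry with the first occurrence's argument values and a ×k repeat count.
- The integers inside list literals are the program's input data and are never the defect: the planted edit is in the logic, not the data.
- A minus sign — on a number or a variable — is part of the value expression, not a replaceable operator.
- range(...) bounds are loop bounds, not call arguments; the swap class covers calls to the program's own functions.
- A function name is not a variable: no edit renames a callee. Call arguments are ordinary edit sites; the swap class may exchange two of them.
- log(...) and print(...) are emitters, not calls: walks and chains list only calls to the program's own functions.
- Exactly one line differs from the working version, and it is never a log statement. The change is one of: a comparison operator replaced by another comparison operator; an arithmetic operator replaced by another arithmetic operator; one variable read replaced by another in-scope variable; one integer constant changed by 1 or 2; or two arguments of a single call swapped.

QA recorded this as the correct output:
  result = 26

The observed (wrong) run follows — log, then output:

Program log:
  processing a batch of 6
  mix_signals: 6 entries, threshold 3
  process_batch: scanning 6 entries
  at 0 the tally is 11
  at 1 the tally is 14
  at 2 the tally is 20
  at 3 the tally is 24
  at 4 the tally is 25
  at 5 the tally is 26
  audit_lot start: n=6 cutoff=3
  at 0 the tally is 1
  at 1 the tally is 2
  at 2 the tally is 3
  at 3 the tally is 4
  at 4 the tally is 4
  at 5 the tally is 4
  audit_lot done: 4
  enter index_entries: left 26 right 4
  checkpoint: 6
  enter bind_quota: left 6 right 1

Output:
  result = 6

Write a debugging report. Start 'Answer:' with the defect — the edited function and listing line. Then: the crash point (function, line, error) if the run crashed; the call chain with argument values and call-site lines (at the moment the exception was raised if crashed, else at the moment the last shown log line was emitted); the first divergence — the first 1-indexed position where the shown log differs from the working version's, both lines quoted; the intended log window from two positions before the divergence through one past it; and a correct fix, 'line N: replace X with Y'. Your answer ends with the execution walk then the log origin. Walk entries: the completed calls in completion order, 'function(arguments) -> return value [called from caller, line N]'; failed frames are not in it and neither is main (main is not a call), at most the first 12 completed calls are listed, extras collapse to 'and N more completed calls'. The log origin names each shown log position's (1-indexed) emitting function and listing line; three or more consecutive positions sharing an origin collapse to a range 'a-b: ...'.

Answer: the defect is in audit_lot at line 13.
The tell: Position 11 is the first bad log line: 'at 0 the tally is 1' should read 'at 0 the tally is 0'.
Call chain: main -> bind_quota(6, 1) (called at line 43).
First divergence: at position 11 the run shows 'at 0 the tally is 1' where the working version logs 'at 0 the tally is 0'.
Intended log window:
  9: at 5 the tally is 26
  10: audit_lot start: n=6 cutoff=3
  11: at 0 the tally is 0
  12: at 1 the tally is 1
Execution walk:
  process_batch([11, 3, 6, 4, 1, 1]) -> 26  [called from mix_signals, line 27]
  audit_lot([11, 3, 6, 4, 1, 1], 3) -> 4  [called from mix_signals, line 28]
  index_entries(26, 4) -> 6  [called from mix_signals, line 29]
  mix_signals([11, 3, 6, 4, 1, 1], 3) -> 6  [called from main, line 41]
  bind_quota(6, 1) -> 6  [called from main, line 43]
Log line origins:
  1: from main, line 40
  2: from mix_signals, line 26
  3: from process_batch, line 2
  4-9: from process_batch, line 6
  10: from audit_lot, line 10
  11-16: from audit_lot, line 15
  17: from audit_lot, line 16
  18: from index_entries, line 20
  19: from main, line 42
  20: from bind_quota, line 32
A correct fix: line 13: replace `>=` with `==`.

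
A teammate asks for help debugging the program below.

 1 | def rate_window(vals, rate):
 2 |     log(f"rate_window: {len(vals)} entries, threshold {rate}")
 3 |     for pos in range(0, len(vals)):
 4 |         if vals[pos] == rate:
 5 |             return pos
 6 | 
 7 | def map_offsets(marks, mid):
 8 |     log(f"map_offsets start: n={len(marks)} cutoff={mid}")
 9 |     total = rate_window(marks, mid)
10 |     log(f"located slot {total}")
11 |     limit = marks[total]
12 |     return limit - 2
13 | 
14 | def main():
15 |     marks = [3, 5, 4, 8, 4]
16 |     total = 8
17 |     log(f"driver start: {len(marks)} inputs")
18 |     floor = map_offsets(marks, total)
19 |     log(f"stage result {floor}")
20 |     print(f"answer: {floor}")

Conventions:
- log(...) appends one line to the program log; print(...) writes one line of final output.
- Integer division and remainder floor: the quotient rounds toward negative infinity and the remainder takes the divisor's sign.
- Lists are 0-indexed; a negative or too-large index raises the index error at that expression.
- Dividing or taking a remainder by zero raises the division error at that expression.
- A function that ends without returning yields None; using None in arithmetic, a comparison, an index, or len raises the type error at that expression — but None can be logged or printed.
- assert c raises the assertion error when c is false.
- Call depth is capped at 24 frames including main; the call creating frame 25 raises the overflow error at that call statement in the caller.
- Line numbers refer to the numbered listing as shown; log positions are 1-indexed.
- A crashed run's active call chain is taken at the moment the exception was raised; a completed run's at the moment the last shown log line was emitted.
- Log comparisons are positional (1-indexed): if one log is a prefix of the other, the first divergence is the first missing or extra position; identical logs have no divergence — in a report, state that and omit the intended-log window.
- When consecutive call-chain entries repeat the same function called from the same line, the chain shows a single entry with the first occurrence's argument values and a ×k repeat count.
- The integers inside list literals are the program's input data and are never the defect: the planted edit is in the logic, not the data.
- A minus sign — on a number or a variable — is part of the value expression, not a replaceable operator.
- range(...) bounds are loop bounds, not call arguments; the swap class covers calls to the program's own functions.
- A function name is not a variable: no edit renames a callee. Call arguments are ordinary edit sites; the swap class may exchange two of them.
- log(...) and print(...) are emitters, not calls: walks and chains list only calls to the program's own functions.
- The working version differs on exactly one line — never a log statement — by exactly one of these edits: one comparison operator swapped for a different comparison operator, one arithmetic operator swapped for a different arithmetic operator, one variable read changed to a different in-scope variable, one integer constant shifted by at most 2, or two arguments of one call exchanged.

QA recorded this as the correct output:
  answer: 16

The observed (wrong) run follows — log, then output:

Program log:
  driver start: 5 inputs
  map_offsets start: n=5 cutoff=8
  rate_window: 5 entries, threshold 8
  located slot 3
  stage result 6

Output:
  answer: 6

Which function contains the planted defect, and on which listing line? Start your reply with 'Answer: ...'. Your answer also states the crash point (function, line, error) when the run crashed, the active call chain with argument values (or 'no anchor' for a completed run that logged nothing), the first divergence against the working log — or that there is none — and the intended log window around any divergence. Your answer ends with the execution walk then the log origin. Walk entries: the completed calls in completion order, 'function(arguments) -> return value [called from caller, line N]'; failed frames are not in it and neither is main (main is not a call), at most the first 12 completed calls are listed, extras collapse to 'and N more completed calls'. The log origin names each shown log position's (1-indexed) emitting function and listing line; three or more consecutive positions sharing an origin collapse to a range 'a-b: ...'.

Answer: the defect is in map_offsets at line 12.
The tell: The earliest visible damage is log position 5 — 'stage result 6' rather than the intended 'stage result 16'.
Call chain: main.
First divergence: position 5; shown 'stage result 6' vs intended 'stage result 16'.
Intended log window:
  3: rate_window: 5 entries, threshold 8
  4: located slot 3
  5: stage result 16
Execution walk:
  rate_window([3, 5, 4, 8, 4], 8) -> 3  [called from map_offsets, line 9]
  map_offsets([3, 5, 4, 8, 4], 8) -> 6  [called from main, line 18]
Log line origins:
  1: emitted by main (line 17)
  2: emitted by map_offsets (line 8)
  3: emitted by rate_window (line 2)
  4: emitted by map_offsets (line 10)
  5: emitted by main (line 19)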